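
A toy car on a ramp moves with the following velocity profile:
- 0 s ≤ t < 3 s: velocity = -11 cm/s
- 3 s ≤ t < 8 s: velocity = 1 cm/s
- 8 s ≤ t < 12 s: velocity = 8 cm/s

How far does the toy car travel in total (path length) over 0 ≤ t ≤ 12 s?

70 cm

Distance (not displacement) is the total path length: add the absolute areas under v-t.
0–3 s: |-11| × 3 = 33 cm
3–8 s: |1| × 5 = 5 cm
8–12 s: |8| × 4 = 32 cm
Total distance = 70 cm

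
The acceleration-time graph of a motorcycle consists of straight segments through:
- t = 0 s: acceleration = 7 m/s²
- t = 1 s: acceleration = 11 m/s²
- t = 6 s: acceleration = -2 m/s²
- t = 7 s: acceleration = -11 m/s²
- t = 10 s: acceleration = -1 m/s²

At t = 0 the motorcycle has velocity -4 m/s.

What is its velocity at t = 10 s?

Δv equals the area under the a-t graph; then v = v₀ + Δv.
0–1 s: ½(7 + 11)(1) = 9 m/s
1–6 s: ½(11 + -2)(5) = 22.5 m/s
6–7 s: ½(-2 + -11)(1) = -6.5 m/s
7–10 s: ½(-11 + -1)(3) = -18 m/s
Δv = 7 m/s, so v(10) = -4 + (7) = 3 m/s.

3 m/s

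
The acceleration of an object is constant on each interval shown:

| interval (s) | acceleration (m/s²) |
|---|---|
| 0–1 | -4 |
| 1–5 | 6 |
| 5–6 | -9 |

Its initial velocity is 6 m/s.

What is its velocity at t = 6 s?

Δv equals the area under the a-t graph; then v = v₀ + Δv.
0–1 s: -4 × 1 = -4 m/s
1–5 s: 6 × 4 = 24 m/s
5–6 s: -9 × 1 = -9 m/s
Δv = 11 m/s, so v(6) = 6 + (11) = 17 m/s.

17 m/s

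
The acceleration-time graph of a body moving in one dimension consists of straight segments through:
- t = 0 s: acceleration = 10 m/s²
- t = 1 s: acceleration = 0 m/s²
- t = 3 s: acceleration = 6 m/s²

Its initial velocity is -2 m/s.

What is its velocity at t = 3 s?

Δv equals the area under the a-t graph; then v = v₀ + Δv.
0–1 s: ½(10 + 0)(1) = 5 m/s
1–3 s: ½(0 + 6)(2) = 6 m/s
Δv = 11 m/s, so v(3) = -2 + (11) = 9 m/s.

9 m/s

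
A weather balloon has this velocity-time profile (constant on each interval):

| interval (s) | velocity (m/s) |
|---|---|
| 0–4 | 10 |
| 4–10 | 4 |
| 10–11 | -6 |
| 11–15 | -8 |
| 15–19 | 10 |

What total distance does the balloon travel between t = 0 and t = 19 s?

Total distance travelled is ∫|v| dt — sum the magnitudes of each area piece.
0–4 s: |10| × 4 = 40 m
4–10 s: |4| × 6 = 24 m
10–11 s: |-6| × 1 = 6 m
11–15 s: |-8| × 4 = 32 m
15–19 s: |10| × 4 = 40 m
Total distance = 142 m

142 m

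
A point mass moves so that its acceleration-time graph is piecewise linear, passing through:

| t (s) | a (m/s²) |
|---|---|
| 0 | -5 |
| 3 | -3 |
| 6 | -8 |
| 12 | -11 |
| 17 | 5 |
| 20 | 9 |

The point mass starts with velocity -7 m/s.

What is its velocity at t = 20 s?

-86.5 m/s

Δv equals the area under the a-t graph; then v = v₀ + Δv.
0–3 s: ½(-5 + -3)(3) = -12 m/s
3–6 s: ½(-3 + -8)(3) = -16.5 m/s
6–12 s: ½(-8 + -11)(6) = -57 m/s
12–17 s: ½(-11 + 5)(5) = -15 m/s
17–20 s: ½(5 + 9)(3) = 21 m/s
Δv = -79.5 m/s, so v(20) = -7 + (-79.5) = -86.5 m/s.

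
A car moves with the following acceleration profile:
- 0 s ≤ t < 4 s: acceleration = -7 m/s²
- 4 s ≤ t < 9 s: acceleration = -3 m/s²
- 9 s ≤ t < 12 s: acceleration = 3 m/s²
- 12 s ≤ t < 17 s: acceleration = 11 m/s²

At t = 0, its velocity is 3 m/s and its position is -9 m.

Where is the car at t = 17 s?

On each constant-a segment, Δv = aΔt and Δx = v₀Δt + ½aΔt²; chain segment to segment.
0–4 s: v starts 3 m/s; Δx = 3·4 + ½·-7·4² = -44 m; v ends -25 m/s.
4–9 s: v starts -25 m/s; Δx = -25·5 + ½·-3·5² = -162.5 m; v ends -40 m/s.
9–12 s: v starts -40 m/s; Δx = -40·3 + ½·3·3² = -106.5 m; v ends -31 m/s.
12–17 s: v starts -31 m/s; Δx = -31·5 + ½·11·5² = -17.5 m; v ends 24 m/s.
x(17) = -9 + Σ Δx = -339.5 m.

-339.5 m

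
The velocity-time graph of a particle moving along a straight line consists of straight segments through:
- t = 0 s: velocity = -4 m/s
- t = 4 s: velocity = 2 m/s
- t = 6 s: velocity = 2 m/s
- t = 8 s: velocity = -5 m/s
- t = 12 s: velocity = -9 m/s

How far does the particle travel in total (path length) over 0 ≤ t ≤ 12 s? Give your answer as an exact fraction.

899/21 m

Distance (not displacement) is the total path length: add the absolute areas under v-t.
0–4 s: v = 0 at t = 8/3 s; triangle areas 16/3 + 4/3 = 20/3 m
4–6 s: |2| × 2 = 4 m
6–8 s: v = 0 at t = 46/7 s; triangle areas 4/7 + 25/7 = 29/7 m
8–12 s: |½(-5 + -9)(4)| = 28 m
Total distance = 899/21 m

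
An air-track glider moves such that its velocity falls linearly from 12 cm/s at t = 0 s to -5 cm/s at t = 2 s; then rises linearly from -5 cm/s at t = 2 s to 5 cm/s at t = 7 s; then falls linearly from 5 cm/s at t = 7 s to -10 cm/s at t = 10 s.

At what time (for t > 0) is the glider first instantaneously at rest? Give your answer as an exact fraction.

v changes sign on 0–2 s (from 12 to -5); the graph is linear there, so v = 0 at t = 0 + (-12)·(2 − 0)/(-5 − 12) = 24/17 s.

t = 24/17 s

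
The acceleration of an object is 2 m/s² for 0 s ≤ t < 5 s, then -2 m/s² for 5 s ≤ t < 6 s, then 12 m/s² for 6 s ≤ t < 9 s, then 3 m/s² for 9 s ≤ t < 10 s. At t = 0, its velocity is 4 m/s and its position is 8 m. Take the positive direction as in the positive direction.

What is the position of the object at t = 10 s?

205.5 m

On each constant-a segment, Δv = aΔt and Δx = v₀Δt + ½aΔt²; chain segment to segment.
0–5 s: v starts 4 m/s; Δx = 4·5 + ½·2·5² = 45 m; v ends 14 m/s.
5–6 s: v starts 14 m/s; Δx = 14·1 + ½·-2·1² = 13 m; v ends 12 m/s.
6–9 s: v starts 12 m/s; Δx = 12·3 + ½·12·3² = 90 m; v ends 48 m/s.
9–10 s: v starts 48 m/s; Δx = 48·1 + ½·3·1² = 49.5 m; v ends 51 m/s.
x(10) = 8 + Σ Δx = 205.5 m.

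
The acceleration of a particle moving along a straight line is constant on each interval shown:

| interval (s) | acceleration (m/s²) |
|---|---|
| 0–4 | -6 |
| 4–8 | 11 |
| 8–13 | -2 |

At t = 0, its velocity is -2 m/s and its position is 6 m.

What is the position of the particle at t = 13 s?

-1 m

On each constant-a segment, Δv = aΔt and Δx = v₀Δt + ½aΔt²; chain segment to segment.
0–4 s: v starts -2 m/s; Δx = -2·4 + ½·-6·4² = -56 m; v ends -26 m/s.
4–8 s: v starts -26 m/s; Δx = -26·4 + ½·11·4² = -16 m; v ends 18 m/s.
8–13 s: v starts 18 m/s; Δx = 18·5 + ½·-2·5² = 65 m; v ends 8 m/s.
x(13) = 6 + Σ Δx = -1 m.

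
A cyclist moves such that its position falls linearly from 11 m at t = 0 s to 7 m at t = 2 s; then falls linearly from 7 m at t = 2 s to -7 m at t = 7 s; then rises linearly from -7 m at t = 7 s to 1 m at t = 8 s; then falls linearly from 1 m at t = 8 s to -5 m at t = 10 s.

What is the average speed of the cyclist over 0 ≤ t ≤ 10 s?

3.2 m/s

Average speed = (total path length)/(elapsed time); on a piecewise-linear x-t graph the path length is Σ|Δx|.
0–2 s: |Δx| = |7 − 11| = 4 m
2–7 s: |Δx| = |-7 − 7| = 14 m
7–8 s: |Δx| = |1 − -7| = 8 m
8–10 s: |Δx| = |-5 − 1| = 6 m
Total path = 32 m; average speed = 32/10 = 3.2 m/s.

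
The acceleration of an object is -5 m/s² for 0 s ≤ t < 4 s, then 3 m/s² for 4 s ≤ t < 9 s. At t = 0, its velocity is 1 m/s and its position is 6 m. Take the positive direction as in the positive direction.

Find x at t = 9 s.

-87.5 m

On each constant-a segment, Δv = aΔt and Δx = v₀Δt + ½aΔt²; chain segment to segment.
0–4 s: v starts 1 m/s; Δx = 1·4 + ½·-5·4² = -36 m; v ends -19 m/s.
4–9 s: v starts -19 m/s; Δx = -19·5 + ½·3·5² = -57.5 m; v ends -4 m/s.
x(9) = 6 + Σ Δx = -87.5 m.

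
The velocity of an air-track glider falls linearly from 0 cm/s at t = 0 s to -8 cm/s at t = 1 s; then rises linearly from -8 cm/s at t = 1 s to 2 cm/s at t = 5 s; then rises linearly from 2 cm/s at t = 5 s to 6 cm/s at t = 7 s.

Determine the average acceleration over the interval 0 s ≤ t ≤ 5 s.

0.4 cm/s²

Average acceleration = Δv/Δt = (2 − 0)/(5 − 0) = 0.4 cm/s².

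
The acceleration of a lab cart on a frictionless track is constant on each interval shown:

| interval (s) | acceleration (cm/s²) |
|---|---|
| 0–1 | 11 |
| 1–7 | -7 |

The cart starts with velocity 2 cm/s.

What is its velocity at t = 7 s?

Δv equals the area under the a-t graph; then v = v₀ + Δv.
0–1 s: 11 × 1 = 11 cm/s
1–7 s: -7 × 6 = -42 cm/s
Δv = -31 cm/s, so v(7) = 2 + (-31) = -29 cm/s.

-29 cm/s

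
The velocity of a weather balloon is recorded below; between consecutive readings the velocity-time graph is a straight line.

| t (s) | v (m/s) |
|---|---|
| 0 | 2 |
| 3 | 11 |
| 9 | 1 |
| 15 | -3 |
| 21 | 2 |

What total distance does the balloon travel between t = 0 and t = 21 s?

Total distance travelled is ∫|v| dt — sum the magnitudes of each area piece.
0–3 s: |½(2 + 11)(3)| = 19.5 m
3–9 s: |½(11 + 1)(6)| = 36 m
9–15 s: v = 0 at t = 10.5 s; triangle areas 0.75 + 6.75 = 7.5 m
15–21 s: v = 0 at t = 18.6 s; triangle areas 5.4 + 2.4 = 7.8 m
Total distance = 70.8 m

70.8 m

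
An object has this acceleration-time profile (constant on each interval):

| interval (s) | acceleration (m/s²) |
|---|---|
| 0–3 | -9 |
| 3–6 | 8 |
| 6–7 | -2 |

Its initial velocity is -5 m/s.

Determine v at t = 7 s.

Δv equals the area under the a-t graph; then v = v₀ + Δv.
0–3 s: -9 × 3 = -27 m/s
3–6 s: 8 × 3 = 24 m/s
6–7 s: -2 × 1 = -2 m/s
Δv = -5 m/s, so v(7) = -5 + (-5) = -10 m/s.

-10 m/s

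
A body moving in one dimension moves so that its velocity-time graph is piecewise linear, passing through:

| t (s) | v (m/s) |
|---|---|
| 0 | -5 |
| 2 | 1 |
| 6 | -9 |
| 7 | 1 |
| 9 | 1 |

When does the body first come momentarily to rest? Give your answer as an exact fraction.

v changes sign on 0–2 s (from -5 to 1); the graph is linear there, so v = 0 at t = 0 + (5)·(2 − 0)/(1 − -5) = 5/3 s.

t = 5/3 s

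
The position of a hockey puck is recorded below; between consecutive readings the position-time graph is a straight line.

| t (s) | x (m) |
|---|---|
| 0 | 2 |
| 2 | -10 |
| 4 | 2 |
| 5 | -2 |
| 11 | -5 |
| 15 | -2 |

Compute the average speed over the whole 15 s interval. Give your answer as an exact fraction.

34/15 m/s

Average speed = (total path length)/(elapsed time); on a piecewise-linear x-t graph the path length is Σ|Δx|.
0–2 s: |Δx| = |-10 − 2| = 12 m
2–4 s: |Δx| = |2 − -10| = 12 m
4–5 s: |Δx| = |-2 − 2| = 4 m
5–11 s: |Δx| = |-5 − -2| = 3 m
11–15 s: |Δx| = |-2 − -5| = 3 m
Total path = 34 m; average speed = 34/15 = 34/15 m/s.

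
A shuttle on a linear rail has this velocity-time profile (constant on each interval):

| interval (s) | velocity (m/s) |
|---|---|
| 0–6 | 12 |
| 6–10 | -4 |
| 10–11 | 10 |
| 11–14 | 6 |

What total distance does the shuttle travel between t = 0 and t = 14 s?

Distance (not displacement) is the total path length: add the absolute areas under v-t.
0–6 s: |12| × 6 = 72 m
6–10 s: |-4| × 4 = 16 m
10–11 s: |10| × 1 = 10 m
11–14 s: |6| × 3 = 18 m
Total distance = 116 m

116 m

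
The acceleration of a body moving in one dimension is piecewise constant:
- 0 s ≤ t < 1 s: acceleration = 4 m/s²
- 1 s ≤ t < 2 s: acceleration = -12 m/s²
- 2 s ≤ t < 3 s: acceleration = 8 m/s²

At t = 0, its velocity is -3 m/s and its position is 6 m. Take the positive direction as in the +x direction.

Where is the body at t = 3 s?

On each constant-a segment, Δv = aΔt and Δx = v₀Δt + ½aΔt²; chain segment to segment.
0–1 s: v starts -3 m/s; Δx = -3·1 + ½·4·1² = -1 m; v ends 1 m/s.
1–2 s: v starts 1 m/s; Δx = 1·1 + ½·-12·1² = -5 m; v ends -11 m/s.
2–3 s: v starts -11 m/s; Δx = -11·1 + ½·8·1² = -7 m; v ends -3 m/s.
x(3) = 6 + Σ Δx = -7 m.

-7 m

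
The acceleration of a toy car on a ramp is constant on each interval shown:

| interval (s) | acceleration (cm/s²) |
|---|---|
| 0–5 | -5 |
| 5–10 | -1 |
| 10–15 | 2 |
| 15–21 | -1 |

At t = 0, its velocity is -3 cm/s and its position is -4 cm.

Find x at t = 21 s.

-530 cm

On each constant-a segment, Δv = aΔt and Δx = v₀Δt + ½aΔt²; chain segment to segment.
0–5 s: v starts -3 cm/s; Δx = -3·5 + ½·-5·5² = -77.5 cm; v ends -28 cm/s.
5–10 s: v starts -28 cm/s; Δx = -28·5 + ½·-1·5² = -152.5 cm; v ends -33 cm/s.
10–15 s: v starts -33 cm/s; Δx = -33·5 + ½·2·5² = -140 cm; v ends -23 cm/s.
15–21 s: v starts -23 cm/s; Δx = -23·6 + ½·-1·6² = -156 cm; v ends -29 cm/s.
x(21) = -4 + Σ Δx = -530 cm.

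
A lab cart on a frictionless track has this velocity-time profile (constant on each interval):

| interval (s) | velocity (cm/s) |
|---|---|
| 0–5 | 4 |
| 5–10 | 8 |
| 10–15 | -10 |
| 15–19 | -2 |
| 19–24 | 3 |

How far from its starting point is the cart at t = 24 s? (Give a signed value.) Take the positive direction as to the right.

17 cm

Displacement is the signed area under the v-t curve.
0–5 s: 4 × 5 = 20 cm
5–10 s: 8 × 5 = 40 cm
10–15 s: -10 × 5 = -50 cm
15–19 s: -2 × 4 = -8 cm
19–24 s: 3 × 5 = 15 cm
Net displacement = 17 cm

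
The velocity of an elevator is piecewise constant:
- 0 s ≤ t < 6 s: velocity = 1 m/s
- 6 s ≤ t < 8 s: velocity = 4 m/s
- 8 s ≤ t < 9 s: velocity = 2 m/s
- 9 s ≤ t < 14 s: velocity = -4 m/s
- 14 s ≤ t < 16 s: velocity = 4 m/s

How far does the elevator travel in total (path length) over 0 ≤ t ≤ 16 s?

44 m

Distance (not displacement) is the total path length: add the absolute areas under v-t.
0–6 s: |1| × 6 = 6 m
6–8 s: |4| × 2 = 8 m
8–9 s: |2| × 1 = 2 m
9–14 s: |-4| × 5 = 20 m
14–16 s: |4| × 2 = 8 m
Total distance = 44 m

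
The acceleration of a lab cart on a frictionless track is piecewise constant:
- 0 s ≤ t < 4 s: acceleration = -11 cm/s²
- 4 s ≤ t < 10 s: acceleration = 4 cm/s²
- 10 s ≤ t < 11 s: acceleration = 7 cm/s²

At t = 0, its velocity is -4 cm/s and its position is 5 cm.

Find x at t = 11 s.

-335.5 cm

On each constant-a segment, Δv = aΔt and Δx = v₀Δt + ½aΔt²; chain segment to segment.
0–4 s: v starts -4 cm/s; Δx = -4·4 + ½·-11·4² = -104 cm; v ends -48 cm/s.
4–10 s: v starts -48 cm/s; Δx = -48·6 + ½·4·6² = -216 cm; v ends -24 cm/s.
10–11 s: v starts -24 cm/s; Δx = -24·1 + ½·7·1² = -20.5 cm; v ends -17 cm/s.
x(11) = 5 + Σ Δx = -335.5 cm.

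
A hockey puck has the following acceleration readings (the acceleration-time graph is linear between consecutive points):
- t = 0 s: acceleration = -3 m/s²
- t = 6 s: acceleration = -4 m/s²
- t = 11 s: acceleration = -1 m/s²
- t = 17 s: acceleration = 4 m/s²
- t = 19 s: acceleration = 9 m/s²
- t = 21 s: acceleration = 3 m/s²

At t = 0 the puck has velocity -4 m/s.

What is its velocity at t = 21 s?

Δv equals the area under the a-t graph; then v = v₀ + Δv.
0–6 s: ½(-3 + -4)(6) = -21 m/s
6–11 s: ½(-4 + -1)(5) = -12.5 m/s
11–17 s: ½(-1 + 4)(6) = 9 m/s
17–19 s: ½(4 + 9)(2) = 13 m/s
19–21 s: ½(9 + 3)(2) = 12 m/s
Δv = 0.5 m/s, so v(21) = -4 + (0.5) = -3.5 m/s.

-3.5 m/s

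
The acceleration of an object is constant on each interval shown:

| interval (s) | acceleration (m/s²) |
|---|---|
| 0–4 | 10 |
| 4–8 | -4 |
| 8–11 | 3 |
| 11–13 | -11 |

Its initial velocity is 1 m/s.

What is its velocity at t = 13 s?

12 m/s

Δv equals the area under the a-t graph; then v = v₀ + Δv.
0–4 s: 10 × 4 = 40 m/s
4–8 s: -4 × 4 = -16 m/s
8–11 s: 3 × 3 = 9 m/s
11–13 s: -11 × 2 = -22 m/s
Δv = 11 m/s, so v(13) = 1 + (11) = 12 m/s.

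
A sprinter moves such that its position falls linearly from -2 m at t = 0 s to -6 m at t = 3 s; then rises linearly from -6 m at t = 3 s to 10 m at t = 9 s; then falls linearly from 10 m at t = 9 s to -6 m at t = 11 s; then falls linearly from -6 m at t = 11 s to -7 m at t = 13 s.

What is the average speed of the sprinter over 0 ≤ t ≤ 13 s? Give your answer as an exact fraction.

37/13 m/s

Average speed = (total path length)/(elapsed time); on a piecewise-linear x-t graph the path length is Σ|Δx|.
0–3 s: |Δx| = |-6 − -2| = 4 m
3–9 s: |Δx| = |10 − -6| = 16 m
9–11 s: |Δx| = |-6 − 10| = 16 m
11–13 s: |Δx| = |-7 − -6| = 1 m
Total path = 37 m; average speed = 37/13 = 37/13 m/s.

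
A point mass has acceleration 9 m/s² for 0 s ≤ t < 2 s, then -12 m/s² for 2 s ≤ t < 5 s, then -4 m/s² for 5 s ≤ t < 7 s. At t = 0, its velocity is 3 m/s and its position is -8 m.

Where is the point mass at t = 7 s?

On each constant-a segment, Δv = aΔt and Δx = v₀Δt + ½aΔt²; chain segment to segment.
0–2 s: v starts 3 m/s; Δx = 3·2 + ½·9·2² = 24 m; v ends 21 m/s.
2–5 s: v starts 21 m/s; Δx = 21·3 + ½·-12·3² = 9 m; v ends -15 m/s.
5–7 s: v starts -15 m/s; Δx = -15·2 + ½·-4·2² = -38 m; v ends -23 m/s.
x(7) = -8 + Σ Δx = -13 m.

-13 m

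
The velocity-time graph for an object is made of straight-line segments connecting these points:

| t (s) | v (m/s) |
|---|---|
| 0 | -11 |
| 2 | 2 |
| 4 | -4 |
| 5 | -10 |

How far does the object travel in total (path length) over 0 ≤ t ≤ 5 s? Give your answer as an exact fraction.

Distance (not displacement) is the total path length: add the absolute areas under v-t.
0–2 s: v = 0 at t = 22/13 s; triangle areas 121/13 + 4/13 = 125/13 m
2–4 s: v = 0 at t = 8/3 s; triangle areas 2/3 + 8/3 = 10/3 m
4–5 s: |½(-4 + -10)(1)| = 7 m
Total distance = 778/39 m

778/39 m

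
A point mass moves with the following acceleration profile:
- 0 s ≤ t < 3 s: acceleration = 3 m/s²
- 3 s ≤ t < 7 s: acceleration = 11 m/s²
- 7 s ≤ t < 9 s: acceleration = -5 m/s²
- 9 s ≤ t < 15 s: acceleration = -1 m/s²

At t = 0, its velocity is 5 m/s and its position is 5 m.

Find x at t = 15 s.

On each constant-a segment, Δv = aΔt and Δx = v₀Δt + ½aΔt²; chain segment to segment.
0–3 s: v starts 5 m/s; Δx = 5·3 + ½·3·3² = 28.5 m; v ends 14 m/s.
3–7 s: v starts 14 m/s; Δx = 14·4 + ½·11·4² = 144 m; v ends 58 m/s.
7–9 s: v starts 58 m/s; Δx = 58·2 + ½·-5·2² = 106 m; v ends 48 m/s.
9–15 s: v starts 48 m/s; Δx = 48·6 + ½·-1·6² = 270 m; v ends 42 m/s.
x(15) = 5 + Σ Δx = 553.5 m.

553.5 m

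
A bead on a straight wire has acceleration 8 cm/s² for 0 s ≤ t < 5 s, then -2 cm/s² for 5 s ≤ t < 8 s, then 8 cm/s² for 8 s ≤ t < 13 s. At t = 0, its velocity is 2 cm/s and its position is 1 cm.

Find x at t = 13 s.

On each constant-a segment, Δv = aΔt and Δx = v₀Δt + ½aΔt²; chain segment to segment.
0–5 s: v starts 2 cm/s; Δx = 2·5 + ½·8·5² = 110 cm; v ends 42 cm/s.
5–8 s: v starts 42 cm/s; Δx = 42·3 + ½·-2·3² = 117 cm; v ends 36 cm/s.
8–13 s: v starts 36 cm/s; Δx = 36·5 + ½·8·5² = 280 cm; v ends 76 cm/s.
x(13) = 1 + Σ Δx = 508 cm.

508 cm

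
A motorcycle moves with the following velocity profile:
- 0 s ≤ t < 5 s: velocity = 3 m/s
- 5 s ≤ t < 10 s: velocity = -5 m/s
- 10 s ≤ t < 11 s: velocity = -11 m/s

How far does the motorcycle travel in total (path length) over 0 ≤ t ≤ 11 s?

51 m

Total distance travelled is ∫|v| dt — sum the magnitudes of each area piece.
0–5 s: |3| × 5 = 15 m
5–10 s: |-5| × 5 = 25 m
10–11 s: |-11| × 1 = 11 m
Total distance = 51 m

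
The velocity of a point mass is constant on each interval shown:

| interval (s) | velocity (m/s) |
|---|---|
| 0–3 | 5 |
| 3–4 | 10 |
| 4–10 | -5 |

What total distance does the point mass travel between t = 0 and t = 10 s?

Total distance travelled is ∫|v| dt — sum the magnitudes of each area piece.
0–3 s: |5| × 3 = 15 m
3–4 s: |10| × 1 = 10 m
4–10 s: |-5| × 6 = 30 m
Total distance = 55 m

55 m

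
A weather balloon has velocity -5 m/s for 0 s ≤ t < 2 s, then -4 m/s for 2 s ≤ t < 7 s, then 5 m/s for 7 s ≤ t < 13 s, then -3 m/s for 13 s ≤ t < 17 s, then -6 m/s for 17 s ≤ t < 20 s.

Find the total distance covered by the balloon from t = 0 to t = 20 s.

90 m

Distance (not displacement) is the total path length: add the absolute areas under v-t.
0–2 s: |-5| × 2 = 10 m
2–7 s: |-4| × 5 = 20 m
7–13 s: |5| × 6 = 30 m
13–17 s: |-3| × 4 = 12 m
17–20 s: |-6| × 3 = 18 m
Total distance = 90 m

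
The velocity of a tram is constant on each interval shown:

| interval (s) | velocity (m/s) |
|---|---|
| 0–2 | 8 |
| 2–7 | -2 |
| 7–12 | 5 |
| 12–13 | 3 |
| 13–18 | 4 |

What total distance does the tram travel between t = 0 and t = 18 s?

Distance (not displacement) is the total path length: add the absolute areas under v-t.
0–2 s: |8| × 2 = 16 m
2–7 s: |-2| × 5 = 10 m
7–12 s: |5| × 5 = 25 m
12–13 s: |3| × 1 = 3 m
13–18 s: |4| × 5 = 20 m
Total distance = 74 m

74 m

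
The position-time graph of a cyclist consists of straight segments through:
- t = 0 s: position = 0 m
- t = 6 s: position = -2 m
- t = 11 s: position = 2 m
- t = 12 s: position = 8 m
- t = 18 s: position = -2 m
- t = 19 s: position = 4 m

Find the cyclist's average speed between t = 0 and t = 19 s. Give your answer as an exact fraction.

28/19 m/s

Average speed = (total path length)/(elapsed time); on a piecewise-linear x-t graph the path length is Σ|Δx|.
0–6 s: |Δx| = |-2 − 0| = 2 m
6–11 s: |Δx| = |2 − -2| = 4 m
11–12 s: |Δx| = |8 − 2| = 6 m
12–18 s: |Δx| = |-2 − 8| = 10 m
18–19 s: |Δx| = |4 − -2| = 6 m
Total path = 28 m; average speed = 28/19 = 28/19 m/s.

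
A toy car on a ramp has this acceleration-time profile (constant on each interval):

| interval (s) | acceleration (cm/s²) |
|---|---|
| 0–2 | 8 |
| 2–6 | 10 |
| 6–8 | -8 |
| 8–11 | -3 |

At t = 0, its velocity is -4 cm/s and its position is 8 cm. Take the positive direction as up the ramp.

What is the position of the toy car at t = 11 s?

On each constant-a segment, Δv = aΔt and Δx = v₀Δt + ½aΔt²; chain segment to segment.
0–2 s: v starts -4 cm/s; Δx = -4·2 + ½·8·2² = 8 cm; v ends 12 cm/s.
2–6 s: v starts 12 cm/s; Δx = 12·4 + ½·10·4² = 128 cm; v ends 52 cm/s.
6–8 s: v starts 52 cm/s; Δx = 52·2 + ½·-8·2² = 88 cm; v ends 36 cm/s.
8–11 s: v starts 36 cm/s; Δx = 36·3 + ½·-3·3² = 94.5 cm; v ends 27 cm/s.
x(11) = 8 + Σ Δx = 326.5 cm.

326.5 cm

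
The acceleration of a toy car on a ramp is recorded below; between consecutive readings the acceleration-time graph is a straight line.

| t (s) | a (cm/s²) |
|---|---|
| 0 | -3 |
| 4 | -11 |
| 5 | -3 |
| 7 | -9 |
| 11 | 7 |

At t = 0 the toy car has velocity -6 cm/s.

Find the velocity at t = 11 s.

Δv equals the area under the a-t graph; then v = v₀ + Δv.
0–4 s: ½(-3 + -11)(4) = -28 cm/s
4–5 s: ½(-11 + -3)(1) = -7 cm/s
5–7 s: ½(-3 + -9)(2) = -12 cm/s
7–11 s: ½(-9 + 7)(4) = -4 cm/s
Δv = -51 cm/s, so v(11) = -6 + (-51) = -57 cm/s.

-57 cm/s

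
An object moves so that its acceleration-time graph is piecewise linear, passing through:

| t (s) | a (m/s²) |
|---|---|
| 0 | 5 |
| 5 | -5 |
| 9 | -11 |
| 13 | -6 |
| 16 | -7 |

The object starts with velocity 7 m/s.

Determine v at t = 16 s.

-78.5 m/s

Δv equals the area under the a-t graph; then v = v₀ + Δv.
0–5 s: ½(5 + -5)(5) = 0 m/s
5–9 s: ½(-5 + -11)(4) = -32 m/s
9–13 s: ½(-11 + -6)(4) = -34 m/s
13–16 s: ½(-6 + -7)(3) = -19.5 m/s
Δv = -85.5 m/s, so v(16) = 7 + (-85.5) = -78.5 m/s.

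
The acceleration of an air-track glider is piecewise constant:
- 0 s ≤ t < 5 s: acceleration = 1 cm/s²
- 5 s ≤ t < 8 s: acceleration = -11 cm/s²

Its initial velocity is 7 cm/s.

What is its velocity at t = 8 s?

Δv equals the area under the a-t graph; then v = v₀ + Δv.
0–5 s: 1 × 5 = 5 cm/s
5–8 s: -11 × 3 = -33 cm/s
Δv = -28 cm/s, so v(8) = 7 + (-28) = -21 cm/s.

-21 cm/s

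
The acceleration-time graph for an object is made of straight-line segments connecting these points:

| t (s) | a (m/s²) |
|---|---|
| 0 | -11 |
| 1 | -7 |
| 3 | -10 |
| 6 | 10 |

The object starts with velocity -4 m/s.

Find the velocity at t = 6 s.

-30 m/s

Δv equals the area under the a-t graph; then v = v₀ + Δv.
0–1 s: ½(-11 + -7)(1) = -9 m/s
1–3 s: ½(-7 + -10)(2) = -17 m/s
3–6 s: ½(-10 + 10)(3) = 0 m/s
Δv = -26 m/s, so v(6) = -4 + (-26) = -30 m/s.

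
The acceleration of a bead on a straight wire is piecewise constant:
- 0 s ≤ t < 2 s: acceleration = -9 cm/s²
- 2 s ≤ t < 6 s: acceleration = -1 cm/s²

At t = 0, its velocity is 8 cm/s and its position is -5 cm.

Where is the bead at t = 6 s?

-55 cm

On each constant-a segment, Δv = aΔt and Δx = v₀Δt + ½aΔt²; chain segment to segment.
0–2 s: v starts 8 cm/s; Δx = 8·2 + ½·-9·2² = -2 cm; v ends -10 cm/s.
2–6 s: v starts -10 cm/s; Δx = -10·4 + ½·-1·4² = -48 cm; v ends -14 cm/s.
x(6) = -5 + Σ Δx = -55 cm.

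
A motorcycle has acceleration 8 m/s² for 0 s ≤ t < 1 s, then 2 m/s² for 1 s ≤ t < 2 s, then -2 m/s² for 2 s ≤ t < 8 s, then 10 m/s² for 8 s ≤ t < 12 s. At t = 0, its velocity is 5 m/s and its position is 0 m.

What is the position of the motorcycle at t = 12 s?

On each constant-a segment, Δv = aΔt and Δx = v₀Δt + ½aΔt²; chain segment to segment.
0–1 s: v starts 5 m/s; Δx = 5·1 + ½·8·1² = 9 m; v ends 13 m/s.
1–2 s: v starts 13 m/s; Δx = 13·1 + ½·2·1² = 14 m; v ends 15 m/s.
2–8 s: v starts 15 m/s; Δx = 15·6 + ½·-2·6² = 54 m; v ends 3 m/s.
8–12 s: v starts 3 m/s; Δx = 3·4 + ½·10·4² = 92 m; v ends 43 m/s.
x(12) = 0 + Σ Δx = 169 m.

169 m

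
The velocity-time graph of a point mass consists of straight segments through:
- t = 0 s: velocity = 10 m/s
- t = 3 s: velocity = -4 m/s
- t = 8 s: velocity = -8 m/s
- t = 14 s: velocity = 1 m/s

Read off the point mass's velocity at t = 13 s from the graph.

-0.5 m/s

On 8–14 s the graph is linear from -8 to 1 m/s: v(13) = -8 + (1 − -8)·(13 − 8)/(14 − 8) = -0.5 m/s.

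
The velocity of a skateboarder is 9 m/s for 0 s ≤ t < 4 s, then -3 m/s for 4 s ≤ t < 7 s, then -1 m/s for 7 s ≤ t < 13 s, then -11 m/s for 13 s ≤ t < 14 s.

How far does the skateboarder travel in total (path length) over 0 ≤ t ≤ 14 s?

Total distance travelled is ∫|v| dt — sum the magnitudes of each area piece.
0–4 s: |9| × 4 = 36 m
4–7 s: |-3| × 3 = 9 m
7–13 s: |-1| × 6 = 6 m
13–14 s: |-11| × 1 = 11 m
Total distance = 62 m

62 m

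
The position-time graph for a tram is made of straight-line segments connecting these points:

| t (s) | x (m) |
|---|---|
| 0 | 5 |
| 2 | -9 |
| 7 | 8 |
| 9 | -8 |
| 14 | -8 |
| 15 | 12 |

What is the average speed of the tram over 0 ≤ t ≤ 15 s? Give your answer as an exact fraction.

Average speed = (total path length)/(elapsed time); on a piecewise-linear x-t graph the path length is Σ|Δx|.
0–2 s: |Δx| = |-9 − 5| = 14 m
2–7 s: |Δx| = |8 − -9| = 17 m
7–9 s: |Δx| = |-8 − 8| = 16 m
9–14 s: |Δx| = |-8 − -8| = 0 m
14–15 s: |Δx| = |12 − -8| = 20 m
Total path = 67 m; average speed = 67/15 = 67/15 m/s.

67/15 m/s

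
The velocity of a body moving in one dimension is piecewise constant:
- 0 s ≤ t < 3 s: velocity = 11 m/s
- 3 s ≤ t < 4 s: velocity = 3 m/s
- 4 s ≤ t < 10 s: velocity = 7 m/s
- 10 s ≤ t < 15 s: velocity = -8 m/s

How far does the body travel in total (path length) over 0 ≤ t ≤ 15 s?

Total distance travelled is ∫|v| dt — sum the magnitudes of each area piece.
0–3 s: |11| × 3 = 33 m
3–4 s: |3| × 1 = 3 m
4–10 s: |7| × 6 = 42 m
10–15 s: |-8| × 5 = 40 m
Total distance = 118 m

118 m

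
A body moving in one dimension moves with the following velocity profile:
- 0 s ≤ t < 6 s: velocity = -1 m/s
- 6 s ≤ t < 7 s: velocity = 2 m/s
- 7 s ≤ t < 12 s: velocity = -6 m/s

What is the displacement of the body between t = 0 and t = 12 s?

Displacement is the signed area under the v-t curve.
0–6 s: -1 × 6 = -6 m
6–7 s: 2 × 1 = 2 m
7–12 s: -6 × 5 = -30 m
Net displacement = -34 m

-34 m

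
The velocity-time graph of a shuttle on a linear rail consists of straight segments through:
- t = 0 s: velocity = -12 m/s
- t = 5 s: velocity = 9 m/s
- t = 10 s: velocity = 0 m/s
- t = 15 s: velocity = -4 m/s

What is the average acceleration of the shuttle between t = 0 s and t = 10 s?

1.2 m/s²

Average acceleration = Δv/Δt = (0 − -12)/(10 − 0) = 1.2 m/s².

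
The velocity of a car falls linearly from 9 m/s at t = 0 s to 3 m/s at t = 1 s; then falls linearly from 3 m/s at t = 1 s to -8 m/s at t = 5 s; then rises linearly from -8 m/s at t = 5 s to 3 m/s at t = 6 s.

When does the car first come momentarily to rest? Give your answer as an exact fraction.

v changes sign on 1–5 s (from 3 to -8); the graph is linear there, so v = 0 at t = 1 + (-3)·(5 − 1)/(-8 − 3) = 23/11 s.

t = 23/11 s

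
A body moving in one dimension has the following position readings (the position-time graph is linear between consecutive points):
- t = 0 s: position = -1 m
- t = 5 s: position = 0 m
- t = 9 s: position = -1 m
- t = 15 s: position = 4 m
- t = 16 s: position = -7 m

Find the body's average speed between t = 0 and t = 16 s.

1.125 m/s

Average speed = (total path length)/(elapsed time); on a piecewise-linear x-t graph the path length is Σ|Δx|.
0–5 s: |Δx| = |0 − -1| = 1 m
5–9 s: |Δx| = |-1 − 0| = 1 m
9–15 s: |Δx| = |4 − -1| = 5 m
15–16 s: |Δx| = |-7 − 4| = 11 m
Total path = 18 m; average speed = 18/16 = 1.125 m/s.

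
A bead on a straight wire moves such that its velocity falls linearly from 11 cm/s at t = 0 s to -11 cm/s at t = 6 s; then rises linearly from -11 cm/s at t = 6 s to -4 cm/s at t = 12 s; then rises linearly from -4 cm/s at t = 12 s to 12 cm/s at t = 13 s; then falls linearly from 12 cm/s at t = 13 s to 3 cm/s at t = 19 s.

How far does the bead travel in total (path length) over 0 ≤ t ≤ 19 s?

128 cm

Distance (not displacement) is the total path length: add the absolute areas under v-t.
0–6 s: v = 0 at t = 3 s; triangle areas 16.5 + 16.5 = 33 cm
6–12 s: |½(-11 + -4)(6)| = 45 cm
12–13 s: v = 0 at t = 12.25 s; triangle areas 0.5 + 4.5 = 5 cm
13–19 s: |½(12 + 3)(6)| = 45 cm
Total distance = 128 cm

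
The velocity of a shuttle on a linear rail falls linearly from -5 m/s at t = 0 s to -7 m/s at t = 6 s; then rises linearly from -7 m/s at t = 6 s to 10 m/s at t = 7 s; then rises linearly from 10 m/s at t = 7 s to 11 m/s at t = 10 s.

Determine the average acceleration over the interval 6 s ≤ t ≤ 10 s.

4.5 m/s²

Average acceleration = Δv/Δt = (11 − -7)/(10 − 6) = 4.5 m/s².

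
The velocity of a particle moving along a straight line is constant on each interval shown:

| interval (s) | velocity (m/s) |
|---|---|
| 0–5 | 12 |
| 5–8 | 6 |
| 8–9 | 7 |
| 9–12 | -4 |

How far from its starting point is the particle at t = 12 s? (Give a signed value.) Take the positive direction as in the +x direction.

Net displacement equals the area under the velocity-time graph (areas below the axis count negative).
0–5 s: 12 × 5 = 60 m
5–8 s: 6 × 3 = 18 m
8–9 s: 7 × 1 = 7 m
9–12 s: -4 × 3 = -12 m
Net displacement = 73 m

73 m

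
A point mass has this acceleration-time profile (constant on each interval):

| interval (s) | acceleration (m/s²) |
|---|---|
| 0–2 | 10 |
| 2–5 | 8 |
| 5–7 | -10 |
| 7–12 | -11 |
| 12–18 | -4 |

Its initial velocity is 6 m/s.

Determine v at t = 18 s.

-49 m/s

Δv equals the area under the a-t graph; then v = v₀ + Δv.
0–2 s: 10 × 2 = 20 m/s
2–5 s: 8 × 3 = 24 m/s
5–7 s: -10 × 2 = -20 m/s
7–12 s: -11 × 5 = -55 m/s
12–18 s: -4 × 6 = -24 m/s
Δv = -55 m/s, so v(18) = 6 + (-55) = -49 m/s.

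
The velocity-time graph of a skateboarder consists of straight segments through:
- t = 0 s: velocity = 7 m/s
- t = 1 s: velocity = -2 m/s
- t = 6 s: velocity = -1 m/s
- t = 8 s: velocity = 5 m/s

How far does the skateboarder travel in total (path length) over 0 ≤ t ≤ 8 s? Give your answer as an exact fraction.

Total distance travelled is ∫|v| dt — sum the magnitudes of each area piece.
0–1 s: v = 0 at t = 7/9 s; triangle areas 49/18 + 2/9 = 53/18 m
1–6 s: |½(-2 + -1)(5)| = 7.5 m
6–8 s: v = 0 at t = 19/3 s; triangle areas 1/6 + 25/6 = 13/3 m
Total distance = 133/9 m

133/9 m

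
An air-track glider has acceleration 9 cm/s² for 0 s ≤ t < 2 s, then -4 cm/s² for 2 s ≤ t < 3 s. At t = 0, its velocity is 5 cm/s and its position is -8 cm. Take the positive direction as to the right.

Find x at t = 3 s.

41 cm

On each constant-a segment, Δv = aΔt and Δx = v₀Δt + ½aΔt²; chain segment to segment.
0–2 s: v starts 5 cm/s; Δx = 5·2 + ½·9·2² = 28 cm; v ends 23 cm/s.
2–3 s: v starts 23 cm/s; Δx = 23·1 + ½·-4·1² = 21 cm; v ends 19 cm/s.
x(3) = -8 + Σ Δx = 41 cm.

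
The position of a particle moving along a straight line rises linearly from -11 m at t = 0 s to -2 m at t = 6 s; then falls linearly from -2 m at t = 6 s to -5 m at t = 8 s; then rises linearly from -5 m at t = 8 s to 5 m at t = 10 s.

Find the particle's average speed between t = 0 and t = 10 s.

2.2 m/s

Average speed = (total path length)/(elapsed time); on a piecewise-linear x-t graph the path length is Σ|Δx|.
0–6 s: |Δx| = |-2 − -11| = 9 m
6–8 s: |Δx| = |-5 − -2| = 3 m
8–10 s: |Δx| = |5 − -5| = 10 m
Total path = 22 m; average speed = 22/10 = 2.2 m/s.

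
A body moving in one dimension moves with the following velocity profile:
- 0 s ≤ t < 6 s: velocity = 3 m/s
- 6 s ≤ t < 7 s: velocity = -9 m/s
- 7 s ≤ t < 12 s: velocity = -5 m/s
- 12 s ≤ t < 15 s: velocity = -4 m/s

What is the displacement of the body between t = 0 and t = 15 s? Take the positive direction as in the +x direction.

Displacement is the signed area under the v-t curve.
0–6 s: 3 × 6 = 18 m
6–7 s: -9 × 1 = -9 m
7–12 s: -5 × 5 = -25 m
12–15 s: -4 × 3 = -12 m
Net displacement = -28 m

-28 m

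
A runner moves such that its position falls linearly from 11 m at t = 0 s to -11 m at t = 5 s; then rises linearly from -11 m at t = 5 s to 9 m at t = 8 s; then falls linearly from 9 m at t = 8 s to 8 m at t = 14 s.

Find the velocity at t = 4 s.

Velocity is the slope of the x-t graph on 0–5 s: (-11 − 11)/(5 − 0) = -4.4 m/s.

-4.4 m/s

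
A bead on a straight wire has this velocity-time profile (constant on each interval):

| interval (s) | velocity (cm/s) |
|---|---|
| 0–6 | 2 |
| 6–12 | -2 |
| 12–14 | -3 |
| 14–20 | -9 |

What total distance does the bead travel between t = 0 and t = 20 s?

Total distance travelled is ∫|v| dt — sum the magnitudes of each area piece.
0–6 s: |2| × 6 = 12 cm
6–12 s: |-2| × 6 = 12 cm
12–14 s: |-3| × 2 = 6 cm
14–20 s: |-9| × 6 = 54 cm
Total distance = 84 cm

84 cm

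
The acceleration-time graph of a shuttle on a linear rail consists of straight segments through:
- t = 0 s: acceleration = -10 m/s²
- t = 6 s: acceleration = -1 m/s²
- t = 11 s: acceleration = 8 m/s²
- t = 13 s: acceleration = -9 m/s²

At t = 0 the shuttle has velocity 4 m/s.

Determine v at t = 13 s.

-12.5 m/s

Δv equals the area under the a-t graph; then v = v₀ + Δv.
0–6 s: ½(-10 + -1)(6) = -33 m/s
6–11 s: ½(-1 + 8)(5) = 17.5 m/s
11–13 s: ½(8 + -9)(2) = -1 m/s
Δv = -16.5 m/s, so v(13) = 4 + (-16.5) = -12.5 m/s.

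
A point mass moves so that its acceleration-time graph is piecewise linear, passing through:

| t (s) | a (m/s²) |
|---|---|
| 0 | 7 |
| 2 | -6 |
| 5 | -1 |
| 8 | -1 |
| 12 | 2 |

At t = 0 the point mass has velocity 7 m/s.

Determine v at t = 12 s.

Δv equals the area under the a-t graph; then v = v₀ + Δv.
0–2 s: ½(7 + -6)(2) = 1 m/s
2–5 s: ½(-6 + -1)(3) = -10.5 m/s
5–8 s: -1 × 3 = -3 m/s
8–12 s: ½(-1 + 2)(4) = 2 m/s
Δv = -10.5 m/s, so v(12) = 7 + (-10.5) = -3.5 m/s.

-3.5 m/s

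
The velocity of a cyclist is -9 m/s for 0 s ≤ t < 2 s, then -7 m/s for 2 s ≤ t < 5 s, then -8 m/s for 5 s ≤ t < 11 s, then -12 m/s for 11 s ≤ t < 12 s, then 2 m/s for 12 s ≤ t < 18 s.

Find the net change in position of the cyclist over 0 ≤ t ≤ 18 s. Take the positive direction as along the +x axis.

Net displacement equals the area under the velocity-time graph (areas below the axis count negative).
0–2 s: -9 × 2 = -18 m
2–5 s: -7 × 3 = -21 m
5–11 s: -8 × 6 = -48 m
11–12 s: -12 × 1 = -12 m
12–18 s: 2 × 6 = 12 m
Net displacement = -87 m

-87 m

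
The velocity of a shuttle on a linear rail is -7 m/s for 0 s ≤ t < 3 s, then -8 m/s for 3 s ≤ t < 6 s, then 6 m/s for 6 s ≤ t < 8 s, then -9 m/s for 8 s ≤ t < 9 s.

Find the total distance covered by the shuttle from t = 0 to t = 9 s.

Distance (not displacement) is the total path length: add the absolute areas under v-t.
0–3 s: |-7| × 3 = 21 m
3–6 s: |-8| × 3 = 24 m
6–8 s: |6| × 2 = 12 m
8–9 s: |-9| × 1 = 9 m
Total distance = 66 m

66 m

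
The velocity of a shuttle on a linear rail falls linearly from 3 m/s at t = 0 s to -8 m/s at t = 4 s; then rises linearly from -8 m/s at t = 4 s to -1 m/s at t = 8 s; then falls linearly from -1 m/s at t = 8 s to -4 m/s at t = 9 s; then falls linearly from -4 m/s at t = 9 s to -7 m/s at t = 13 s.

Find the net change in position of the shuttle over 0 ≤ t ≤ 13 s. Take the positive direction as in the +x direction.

Displacement is the signed area under the v-t curve.
0–4 s: ½(3 + -8)(4) = -10 m
4–8 s: ½(-8 + -1)(4) = -18 m
8–9 s: ½(-1 + -4)(1) = -2.5 m
9–13 s: ½(-4 + -7)(4) = -22 m
Net displacement = -52.5 m

-52.5 m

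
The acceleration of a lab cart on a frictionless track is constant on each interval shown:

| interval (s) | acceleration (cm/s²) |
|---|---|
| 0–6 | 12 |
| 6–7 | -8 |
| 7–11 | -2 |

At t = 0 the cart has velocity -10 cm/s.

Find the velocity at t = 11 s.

Δv equals the area under the a-t graph; then v = v₀ + Δv.
0–6 s: 12 × 6 = 72 cm/s
6–7 s: -8 × 1 = -8 cm/s
7–11 s: -2 × 4 = -8 cm/s
Δv = 56 cm/s, so v(11) = -10 + (56) = 46 cm/s.

46 cm/s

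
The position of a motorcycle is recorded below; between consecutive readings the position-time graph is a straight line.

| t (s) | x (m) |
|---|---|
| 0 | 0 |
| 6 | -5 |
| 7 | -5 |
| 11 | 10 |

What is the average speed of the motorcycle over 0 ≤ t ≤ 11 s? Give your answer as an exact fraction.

20/11 m/s

Average speed = (total path length)/(elapsed time); on a piecewise-linear x-t graph the path length is Σ|Δx|.
0–6 s: |Δx| = |-5 − 0| = 5 m
6–7 s: |Δx| = |-5 − -5| = 0 m
7–11 s: |Δx| = |10 − -5| = 15 m
Total path = 20 m; average speed = 20/11 = 20/11 m/s.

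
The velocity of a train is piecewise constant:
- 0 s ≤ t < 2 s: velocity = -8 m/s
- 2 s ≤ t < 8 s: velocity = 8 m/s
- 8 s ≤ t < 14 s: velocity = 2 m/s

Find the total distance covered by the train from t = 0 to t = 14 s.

76 m

Total distance travelled is ∫|v| dt — sum the magnitudes of each area piece.
0–2 s: |-8| × 2 = 16 m
2–8 s: |8| × 6 = 48 m
8–14 s: |2| × 6 = 12 m
Total distance = 76 m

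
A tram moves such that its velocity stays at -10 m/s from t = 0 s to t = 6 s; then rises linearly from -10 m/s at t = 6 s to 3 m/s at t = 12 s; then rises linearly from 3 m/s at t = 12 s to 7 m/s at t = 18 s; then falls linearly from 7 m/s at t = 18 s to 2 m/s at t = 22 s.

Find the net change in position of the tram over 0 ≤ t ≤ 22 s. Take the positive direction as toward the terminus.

Displacement is the signed area under the v-t curve.
0–6 s: -10 × 6 = -60 m
6–12 s: ½(-10 + 3)(6) = -21 m
12–18 s: ½(3 + 7)(6) = 30 m
18–22 s: ½(7 + 2)(4) = 18 m
Net displacement = -33 m

-33 m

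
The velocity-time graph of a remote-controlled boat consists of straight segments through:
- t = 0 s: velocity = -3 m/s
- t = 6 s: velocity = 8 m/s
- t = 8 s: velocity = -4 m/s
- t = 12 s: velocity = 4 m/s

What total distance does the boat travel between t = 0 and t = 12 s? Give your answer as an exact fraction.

Total distance travelled is ∫|v| dt — sum the magnitudes of each area piece.
0–6 s: v = 0 at t = 18/11 s; triangle areas 27/11 + 192/11 = 219/11 m
6–8 s: v = 0 at t = 22/3 s; triangle areas 16/3 + 4/3 = 20/3 m
8–12 s: v = 0 at t = 10 s; triangle areas 4 + 4 = 8 m
Total distance = 1141/33 m

1141/33 m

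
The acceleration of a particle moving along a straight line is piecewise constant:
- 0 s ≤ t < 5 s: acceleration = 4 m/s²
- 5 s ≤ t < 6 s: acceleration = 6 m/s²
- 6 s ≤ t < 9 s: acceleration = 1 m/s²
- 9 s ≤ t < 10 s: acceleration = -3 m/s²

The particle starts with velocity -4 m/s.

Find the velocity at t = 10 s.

Δv equals the area under the a-t graph; then v = v₀ + Δv.
0–5 s: 4 × 5 = 20 m/s
5–6 s: 6 × 1 = 6 m/s
6–9 s: 1 × 3 = 3 m/s
9–10 s: -3 × 1 = -3 m/s
Δv = 26 m/s, so v(10) = -4 + (26) = 22 m/s.

22 m/s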